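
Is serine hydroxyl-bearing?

Yes

The –OH-bearing residues are Ser, Thr (aliphatic alcohols), and Tyr (phenol).
Serine is in this group.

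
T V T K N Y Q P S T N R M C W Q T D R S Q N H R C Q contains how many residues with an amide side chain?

Asparagine (N) and glutamine (Q) have uncharged amide side chains.
Matching residues: N5, Q7, N11, Q16, Q21, N22, Q26.

7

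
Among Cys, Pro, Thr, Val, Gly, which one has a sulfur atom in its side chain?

The sulfur-bearing residues are cysteine (–SH) and methionine (–S–CH₃).
Of the listed options, only Cys belongs to this group.

Cys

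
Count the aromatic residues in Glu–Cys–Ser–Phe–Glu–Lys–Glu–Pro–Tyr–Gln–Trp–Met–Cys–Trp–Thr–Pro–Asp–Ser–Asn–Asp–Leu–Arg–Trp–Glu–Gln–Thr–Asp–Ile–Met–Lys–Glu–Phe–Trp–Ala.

7

The aromatic amino acids are Phe (F, benzyl), Trp (W, indole), and Tyr (Y, phenol).
Matching residues: Phe4, Tyr9, Trp11, Trp14, Trp23, Phe32, Trp33.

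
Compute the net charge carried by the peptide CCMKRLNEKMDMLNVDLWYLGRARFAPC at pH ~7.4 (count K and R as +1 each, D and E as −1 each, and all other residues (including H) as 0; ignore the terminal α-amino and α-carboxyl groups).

Positive (K, R): K4, R5, K9, R22, R24 → +5.
Negative (D, E): E8, D11, D16 → −3.
Net charge = (+5) + (−3) = +2.

+2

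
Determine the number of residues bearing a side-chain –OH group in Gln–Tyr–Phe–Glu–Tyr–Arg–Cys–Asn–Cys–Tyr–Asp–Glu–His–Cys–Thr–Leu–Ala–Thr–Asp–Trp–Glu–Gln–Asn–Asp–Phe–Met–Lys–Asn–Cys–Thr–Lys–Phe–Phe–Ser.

7

S, T, and Y are the three residues with a side-chain hydroxyl.
Matching residues: Tyr2, Tyr5, Tyr10, Thr15, Thr18, Thr30, Ser34.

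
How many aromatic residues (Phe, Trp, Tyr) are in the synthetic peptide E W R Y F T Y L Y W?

Matching residues: W2, Y4, F5, Y7, Y9, W10.

6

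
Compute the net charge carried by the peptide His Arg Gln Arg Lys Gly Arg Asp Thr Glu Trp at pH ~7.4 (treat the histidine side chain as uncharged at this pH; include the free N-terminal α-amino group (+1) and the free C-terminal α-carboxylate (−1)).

+2

Near pH 7.4, K and R contribute +1 each, D and E contribute −1 each, and every other side chain (His included, as stated) is uncharged.
Positive (K, R): Arg2, Arg4, Lys5, Arg7 → +4.
Negative (D, E): Asp8, Glu10 → −2.
The N-terminus (+1) and C-terminus (−1) cancel.
Net charge = (+4) + (−2) = +2.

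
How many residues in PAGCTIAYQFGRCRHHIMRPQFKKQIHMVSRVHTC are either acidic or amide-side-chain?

3

Acidic: D, E. Amide-side-chain: N, Q.
Acidic residues here: none (0).
Amide-side-chain residues here: Q9, Q21, Q25 (3).
The two groups share no amino acid, so total = 0 + 3 = 3.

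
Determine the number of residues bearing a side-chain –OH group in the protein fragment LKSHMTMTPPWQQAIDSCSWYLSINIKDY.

The –OH-bearing residues are Ser, Thr (aliphatic alcohols), and Tyr (phenol).
Matching residues: S3, T6, T8, S17, S19, Y21, S23, Y29.

8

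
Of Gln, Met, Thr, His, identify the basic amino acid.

K, R, and H are the three residues with basic side chains (ε-amine, guanidinium, and imidazole respectively).
Of the listed options, only His belongs to this group.

His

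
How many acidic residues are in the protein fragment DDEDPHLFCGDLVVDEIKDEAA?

Only D (aspartate) and E (glutamate) carry a side-chain carboxylic acid.
Matching residues: D1, D2, E3, D4, D11, D15, E16, D19, E20.

9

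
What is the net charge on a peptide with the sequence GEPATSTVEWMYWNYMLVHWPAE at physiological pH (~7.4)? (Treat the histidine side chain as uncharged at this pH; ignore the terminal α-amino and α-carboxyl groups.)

At pH ~7.4 the Lys and Arg side chains are protonated (+1), the Asp and Glu side chains are deprotonated (−1), and with His taken as neutral all other side chains carry no charge.
Positive (K, R): none → +0.
Negative (D, E): E2, E9, E23 → −3.
Net charge = (+0) + (−3) = −3.

-3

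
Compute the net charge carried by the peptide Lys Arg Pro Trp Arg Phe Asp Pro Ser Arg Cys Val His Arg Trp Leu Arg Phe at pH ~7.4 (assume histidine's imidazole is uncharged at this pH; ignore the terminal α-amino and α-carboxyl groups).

+5

The side chains ionized at physiological pH are Lys/Arg (+1) and Asp/Glu (−1); with His treated as neutral, nothing else contributes.
Positive (K, R): Lys1, Arg2, Arg5, Arg10, Arg14, Arg17 → +6.
Negative (D, E): Asp7 → −1.
Net charge = (+6) + (−1) = +5.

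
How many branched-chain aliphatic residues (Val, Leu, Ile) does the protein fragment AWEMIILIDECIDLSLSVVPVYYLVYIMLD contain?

Matching residues: I5, I6, L7, I8, I12, L14, L16, V18, V19, V21, L24, V25, I27, L29.

14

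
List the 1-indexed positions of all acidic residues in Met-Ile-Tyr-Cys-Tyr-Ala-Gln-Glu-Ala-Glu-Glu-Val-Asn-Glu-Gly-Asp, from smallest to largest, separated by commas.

8, 10, 11, 14, 16

Aspartate (D) and glutamate (E) have carboxylic-acid side chains and are the acidic amino acids.
Matching residues: Glu8, Glu10, Glu11, Glu14, Asp16.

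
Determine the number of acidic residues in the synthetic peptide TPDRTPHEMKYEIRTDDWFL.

Only D (aspartate) and E (glutamate) carry a side-chain carboxylic acid.
Matching residues: D3, E8, E12, D16, D17.

5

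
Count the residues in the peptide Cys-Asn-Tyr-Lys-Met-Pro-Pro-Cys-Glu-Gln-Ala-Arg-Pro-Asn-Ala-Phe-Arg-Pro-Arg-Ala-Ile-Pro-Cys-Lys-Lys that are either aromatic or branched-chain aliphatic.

3

Aromatic: F, W, Y. Branched-chain aliphatic: I, L, V.
Aromatic residues here: Tyr3, Phe16 (2).
Branched-chain aliphatic residues here: Ile21 (1).
The two groups share no amino acid, so total = 2 + 1 = 3.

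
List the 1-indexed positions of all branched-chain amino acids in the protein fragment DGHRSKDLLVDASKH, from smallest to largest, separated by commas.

8, 9, 10

Valine (V), leucine (L), and isoleucine (I) are the branched-chain amino acids.
Matching residues: L8, L9, V10.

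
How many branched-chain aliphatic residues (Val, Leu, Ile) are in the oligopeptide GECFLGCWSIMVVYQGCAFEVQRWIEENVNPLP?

Matching residues: L5, I10, V12, V13, V21, I25, V29, L32.

8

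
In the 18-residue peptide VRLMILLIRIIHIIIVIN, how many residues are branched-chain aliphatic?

The BCAAs are Val, Leu, and Ile — aliphatic side chains with a branch point.
Matching residues: V1, L3, I5, L6, L7, I8, I10, I11, I13, I14, I15, V16, I17.

13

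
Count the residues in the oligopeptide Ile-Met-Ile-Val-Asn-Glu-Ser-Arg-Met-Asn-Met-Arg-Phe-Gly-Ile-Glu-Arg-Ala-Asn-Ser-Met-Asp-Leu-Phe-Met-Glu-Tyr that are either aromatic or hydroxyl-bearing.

Aromatic: F, W, Y. Hydroxyl-bearing: S, T, Y.
Aromatic residues here: Phe13, Phe24, Tyr27 (3).
Hydroxyl-bearing residues here: Ser7, Ser20, Tyr27 (3).
Y is in both groups, so the 1 Y residue must not be double-counted.
Total = 3 + 3 − 1 = 5.

5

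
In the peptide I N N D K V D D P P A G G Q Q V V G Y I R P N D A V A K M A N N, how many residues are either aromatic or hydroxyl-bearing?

Aromatic: F, W, Y. Hydroxyl-bearing: S, T, Y.
Aromatic residues here: Y19 (1).
Hydroxyl-bearing residues here: Y19 (1).
Y is in both groups, so the 1 Y residue must not be double-counted.
Total = 1 + 1 − 1 = 1.

1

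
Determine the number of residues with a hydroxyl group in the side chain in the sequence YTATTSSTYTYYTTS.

S, T, and Y are the three residues with a side-chain hydroxyl.
Matching residues: Y1, T2, T4, T5, S6, S7, T8, Y9, T10, Y11, Y12, T13, T14, S15.

14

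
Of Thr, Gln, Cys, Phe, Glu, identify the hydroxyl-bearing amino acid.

Serine (S), threonine (T), and tyrosine (Y) each carry a hydroxyl group on the side chain.
Of the listed options, only Thr belongs to this group.

Thr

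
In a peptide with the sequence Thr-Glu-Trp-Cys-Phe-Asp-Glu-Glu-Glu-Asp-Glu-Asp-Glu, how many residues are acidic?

9

The acidic residues are Asp (D) and Glu (E), whose side chains end in a carboxylate group.
Matching residues: Glu2, Asp6, Glu7, Glu8, Glu9, Asp10, Glu11, Asp12, Glu13.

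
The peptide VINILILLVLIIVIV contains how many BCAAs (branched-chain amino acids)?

The BCAAs are Val, Leu, and Ile — aliphatic side chains with a branch point.
Matching residues: V1, I2, I4, L5, I6, L7, L8, V9, L10, I11, I12, V13, I14, V15.

14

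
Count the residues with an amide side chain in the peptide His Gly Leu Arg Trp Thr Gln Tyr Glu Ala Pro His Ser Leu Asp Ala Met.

1

Asparagine (N) and glutamine (Q) have uncharged amide side chains.
Matching residues: Gln7.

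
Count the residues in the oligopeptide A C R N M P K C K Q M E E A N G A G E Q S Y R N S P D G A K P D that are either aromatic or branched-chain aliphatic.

1

Aromatic: F, W, Y. Branched-chain aliphatic: I, L, V.
Aromatic residues here: Y22 (1).
Branched-chain aliphatic residues here: none (0).
The two groups share no amino acid, so total = 1 + 0 = 1.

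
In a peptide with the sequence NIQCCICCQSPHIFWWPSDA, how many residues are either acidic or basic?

Acidic: D, E. Basic: H, K, R.
Acidic residues here: D19 (1).
Basic residues here: H12 (1).
The two groups share no amino acid, so total = 1 + 1 = 2.

2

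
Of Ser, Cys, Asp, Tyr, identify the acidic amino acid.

Aspartate (D) and glutamate (E) have carboxylic-acid side chains and are the acidic amino acids.
Of the listed options, only Asp belongs to this group.

Asp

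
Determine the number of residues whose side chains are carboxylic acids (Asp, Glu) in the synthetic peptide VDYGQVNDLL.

Matching residues: D2, D8.

2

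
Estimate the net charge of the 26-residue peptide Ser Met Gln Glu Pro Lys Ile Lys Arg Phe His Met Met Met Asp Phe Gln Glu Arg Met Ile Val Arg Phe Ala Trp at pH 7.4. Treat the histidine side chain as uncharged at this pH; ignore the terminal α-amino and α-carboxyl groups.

Near pH 7.4, K and R contribute +1 each, D and E contribute −1 each, and every other side chain (His included, as stated) is uncharged.
Positive (K, R): Lys6, Lys8, Arg9, Arg19, Arg23 → +5.
Negative (D, E): Glu4, Asp15, Glu18 → −3.
Net charge = (+5) + (−3) = +2.

+2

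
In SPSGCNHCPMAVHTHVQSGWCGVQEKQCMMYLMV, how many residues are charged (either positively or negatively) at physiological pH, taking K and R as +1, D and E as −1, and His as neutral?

Charged side chains at pH ~7.4: K, R (positive); D, E (negative).
Matching residues: E25, K26.

2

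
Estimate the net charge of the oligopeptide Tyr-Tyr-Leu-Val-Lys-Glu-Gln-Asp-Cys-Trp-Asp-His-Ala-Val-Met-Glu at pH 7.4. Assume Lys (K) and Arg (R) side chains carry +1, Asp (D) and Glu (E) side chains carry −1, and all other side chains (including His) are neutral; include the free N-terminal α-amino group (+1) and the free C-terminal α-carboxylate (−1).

-3

Positive (K, R): Lys5 → +1.
Negative (D, E): Glu6, Asp8, Asp11, Glu16 → −4.
The N-terminus (+1) and C-terminus (−1) cancel.
Net charge = (+1) + (−4) = −3.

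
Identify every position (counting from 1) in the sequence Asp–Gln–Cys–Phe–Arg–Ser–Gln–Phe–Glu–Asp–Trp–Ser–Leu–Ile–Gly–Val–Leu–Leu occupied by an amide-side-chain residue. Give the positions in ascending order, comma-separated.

2, 7

Asparagine (N) and glutamine (Q) have uncharged amide side chains.
Matching residues: Gln2, Gln7.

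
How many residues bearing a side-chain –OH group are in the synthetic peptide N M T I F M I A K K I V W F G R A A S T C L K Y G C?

Serine (S), threonine (T), and tyrosine (Y) each carry a hydroxyl group on the side chain.
Matching residues: T3, S19, T20, Y24.

4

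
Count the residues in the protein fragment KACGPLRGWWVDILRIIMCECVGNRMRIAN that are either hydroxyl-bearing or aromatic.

2

Hydroxyl-bearing: S, T, Y. Aromatic: F, W, Y.
Hydroxyl-bearing residues here: none (0).
Aromatic residues here: W9, W10 (2).
(Y belongs to both groups, but none appear in this sequence.) Total = 0 + 2 = 2.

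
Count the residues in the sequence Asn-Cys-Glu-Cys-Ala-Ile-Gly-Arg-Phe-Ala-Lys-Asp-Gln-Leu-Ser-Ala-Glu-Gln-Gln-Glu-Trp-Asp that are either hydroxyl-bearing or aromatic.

3

Hydroxyl-bearing: S, T, Y. Aromatic: F, W, Y.
Hydroxyl-bearing residues here: Ser15 (1).
Aromatic residues here: Phe9, Trp21 (2).
(Y belongs to both groups, but none appear in this sequence.) Total = 1 + 2 = 3.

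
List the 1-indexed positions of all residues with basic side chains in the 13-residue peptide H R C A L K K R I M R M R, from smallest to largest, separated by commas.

1, 2, 6, 7, 8, 11, 13

The basic amino acids are Lys (K), Arg (R), and His (H).
Matching residues: H1, R2, K6, K7, R8, R11, R13.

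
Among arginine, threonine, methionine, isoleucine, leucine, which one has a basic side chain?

Lysine (K), arginine (R), and histidine (H) have basic, nitrogen-containing side chains.
Of the listed options, only arginine belongs to this group.

arginine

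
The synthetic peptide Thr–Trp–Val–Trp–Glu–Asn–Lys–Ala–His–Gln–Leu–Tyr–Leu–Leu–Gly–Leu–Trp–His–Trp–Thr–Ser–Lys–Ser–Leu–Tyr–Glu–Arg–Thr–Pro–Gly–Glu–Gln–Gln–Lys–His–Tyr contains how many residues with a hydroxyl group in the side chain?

Serine (S), threonine (T), and tyrosine (Y) each carry a hydroxyl group on the side chain.
Matching residues: Thr1, Tyr12, Thr20, Ser21, Ser23, Tyr25, Thr28, Tyr36.

8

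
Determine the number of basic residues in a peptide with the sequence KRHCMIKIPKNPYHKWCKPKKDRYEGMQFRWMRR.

14

Lysine (K), arginine (R), and histidine (H) have basic, nitrogen-containing side chains.
Matching residues: K1, R2, H3, K7, K10, H14, K15, K18, K20, K21, R23, R30, R33, R34.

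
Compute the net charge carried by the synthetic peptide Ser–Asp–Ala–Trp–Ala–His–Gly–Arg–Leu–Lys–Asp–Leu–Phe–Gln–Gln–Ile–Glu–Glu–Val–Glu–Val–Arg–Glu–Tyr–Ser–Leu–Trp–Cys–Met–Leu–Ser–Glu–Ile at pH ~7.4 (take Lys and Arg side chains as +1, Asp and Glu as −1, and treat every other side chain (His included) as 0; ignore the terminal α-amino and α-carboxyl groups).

-4

Positive (K, R): Arg8, Lys10, Arg22 → +3.
Negative (D, E): Asp2, Asp11, Glu17, Glu18, Glu20, Glu23, Glu32 → −7.
Net charge = (+3) + (−7) = −4.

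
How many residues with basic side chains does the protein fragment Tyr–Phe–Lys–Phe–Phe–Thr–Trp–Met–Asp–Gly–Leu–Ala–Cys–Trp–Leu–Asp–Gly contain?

K, R, and H are the three residues with basic side chains (ε-amine, guanidinium, and imidazole respectively).
Matching residues: Lys3.

1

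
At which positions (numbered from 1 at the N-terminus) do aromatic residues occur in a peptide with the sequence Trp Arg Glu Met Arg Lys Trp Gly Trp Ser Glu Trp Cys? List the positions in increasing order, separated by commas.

Phenylalanine (F), tryptophan (W), and tyrosine (Y) have aromatic ring side chains.
Matching residues: Trp1, Trp7, Trp9, Trp12.

1, 7, 9, 12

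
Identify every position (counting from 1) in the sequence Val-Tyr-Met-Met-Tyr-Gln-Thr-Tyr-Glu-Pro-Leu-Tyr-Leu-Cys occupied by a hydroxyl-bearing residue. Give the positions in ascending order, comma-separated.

2, 5, 7, 8, 12

The –OH-bearing residues are Ser, Thr (aliphatic alcohols), and Tyr (phenol).
Matching residues: Tyr2, Tyr5, Thr7, Tyr8, Tyr12.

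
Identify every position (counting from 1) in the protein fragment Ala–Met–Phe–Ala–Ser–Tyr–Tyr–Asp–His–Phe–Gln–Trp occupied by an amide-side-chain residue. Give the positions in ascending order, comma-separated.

11

Only N (asparagine) and Q (glutamine) carry a side-chain carboxamide.
Matching residues: Gln11.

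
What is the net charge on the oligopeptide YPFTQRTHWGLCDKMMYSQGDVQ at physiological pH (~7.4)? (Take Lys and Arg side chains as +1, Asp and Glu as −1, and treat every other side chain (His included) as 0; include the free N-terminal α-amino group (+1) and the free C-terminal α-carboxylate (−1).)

Positive (K, R): R6, K14 → +2.
Negative (D, E): D13, D21 → −2.
The N-terminus (+1) and C-terminus (−1) cancel.
Net charge = (+2) + (−2) = 0.

0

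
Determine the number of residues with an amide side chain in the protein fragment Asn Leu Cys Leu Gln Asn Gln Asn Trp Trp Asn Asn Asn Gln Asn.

10

The amide-side-chain residues are Asn (N) and Gln (Q).
Matching residues: Asn1, Gln5, Asn6, Gln7, Asn8, Asn11, Asn12, Asn13, Gln14, Asn15.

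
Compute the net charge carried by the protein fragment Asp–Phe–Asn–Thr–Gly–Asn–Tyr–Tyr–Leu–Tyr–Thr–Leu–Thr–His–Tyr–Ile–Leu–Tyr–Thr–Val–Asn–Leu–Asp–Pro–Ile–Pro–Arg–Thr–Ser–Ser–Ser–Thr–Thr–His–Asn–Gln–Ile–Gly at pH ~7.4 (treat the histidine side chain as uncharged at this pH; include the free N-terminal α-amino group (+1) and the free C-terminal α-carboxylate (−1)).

The side chains ionized at physiological pH are Lys/Arg (+1) and Asp/Glu (−1); with His treated as neutral, nothing else contributes.
Positive (K, R): Arg27 → +1.
Negative (D, E): Asp1, Asp23 → −2.
The N-terminus (+1) and C-terminus (−1) cancel.
Net charge = (+1) + (−2) = −1.

-1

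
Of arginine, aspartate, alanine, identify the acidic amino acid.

aspartate

The acidic residues are Asp (D) and Glu (E), whose side chains end in a carboxylate group.
Of the listed options, only aspartate belongs to this group.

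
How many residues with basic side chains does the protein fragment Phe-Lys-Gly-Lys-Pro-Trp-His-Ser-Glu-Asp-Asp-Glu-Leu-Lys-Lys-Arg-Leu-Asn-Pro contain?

Lysine (K), arginine (R), and histidine (H) have basic, nitrogen-containing side chains.
Matching residues: Lys2, Lys4, His7, Lys14, Lys15, Arg16.

6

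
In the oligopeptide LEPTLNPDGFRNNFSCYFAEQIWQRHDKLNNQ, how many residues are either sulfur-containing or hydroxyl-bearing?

Sulfur-containing: C, M. Hydroxyl-bearing: S, T, Y.
Sulfur-containing residues here: C16 (1).
Hydroxyl-bearing residues here: T4, S15, Y17 (3).
The two groups share no amino acid, so total = 1 + 3 = 4.

4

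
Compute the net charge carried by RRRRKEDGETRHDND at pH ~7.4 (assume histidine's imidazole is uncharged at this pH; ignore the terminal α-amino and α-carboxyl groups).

+1

Near pH 7.4, K and R contribute +1 each, D and E contribute −1 each, and every other side chain (His included, as stated) is uncharged.
Positive (K, R): R1, R2, R3, R4, K5, R11 → +6.
Negative (D, E): E6, D7, E9, D13, D15 → −5.
Net charge = (+6) + (−5) = +1.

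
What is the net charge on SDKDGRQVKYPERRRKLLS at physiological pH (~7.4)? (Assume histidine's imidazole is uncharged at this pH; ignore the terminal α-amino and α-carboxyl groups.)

Near pH 7.4, K and R contribute +1 each, D and E contribute −1 each, and every other side chain (His included, as stated) is uncharged.
Positive (K, R): K3, R6, K9, R13, R14, R15, K16 → +7.
Negative (D, E): D2, D4, E12 → −3.
Net charge = (+7) + (−3) = +4.

+4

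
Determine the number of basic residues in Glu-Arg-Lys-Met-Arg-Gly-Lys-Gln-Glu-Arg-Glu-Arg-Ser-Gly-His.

K, R, and H are the three residues with basic side chains (ε-amine, guanidinium, and imidazole respectively).
Matching residues: Arg2, Lys3, Arg5, Lys7, Arg10, Arg12, His15.

7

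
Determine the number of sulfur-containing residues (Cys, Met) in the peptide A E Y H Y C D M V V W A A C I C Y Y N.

Matching residues: C6, M8, C14, C16.

4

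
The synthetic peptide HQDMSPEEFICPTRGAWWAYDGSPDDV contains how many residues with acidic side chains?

Aspartate (D) and glutamate (E) have carboxylic-acid side chains and are the acidic amino acids.
Matching residues: D3, E7, E8, D21, D25, D26.

6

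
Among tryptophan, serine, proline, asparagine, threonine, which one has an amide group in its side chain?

The amide-side-chain residues are Asn (N) and Gln (Q).
Of the listed options, only asparagine belongs to this group.

asparagine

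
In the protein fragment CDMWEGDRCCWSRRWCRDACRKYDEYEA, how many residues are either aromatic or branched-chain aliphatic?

Aromatic: F, W, Y. Branched-chain aliphatic: I, L, V.
Aromatic residues here: W4, W11, W15, Y23, Y26 (5).
Branched-chain aliphatic residues here: none (0).
The two groups share no amino acid, so total = 5 + 0 = 5.

5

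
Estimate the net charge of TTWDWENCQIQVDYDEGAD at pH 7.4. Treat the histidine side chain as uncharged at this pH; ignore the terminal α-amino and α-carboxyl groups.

At pH ~7.4 the Lys and Arg side chains are protonated (+1), the Asp and Glu side chains are deprotonated (−1), and with His taken as neutral all other side chains carry no charge.
Positive (K, R): none → +0.
Negative (D, E): D4, E6, D13, D15, E16, D19 → −6.
Net charge = (+0) + (−6) = −6.

-6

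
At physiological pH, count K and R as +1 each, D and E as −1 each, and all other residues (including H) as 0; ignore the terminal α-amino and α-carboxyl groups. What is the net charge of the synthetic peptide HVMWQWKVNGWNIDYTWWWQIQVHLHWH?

Positive (K, R): K7 → +1.
Negative (D, E): D14 → −1.
Net charge = (+1) + (−1) = 0.

0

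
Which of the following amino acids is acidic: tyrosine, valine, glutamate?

Aspartate (D) and glutamate (E) have carboxylic-acid side chains and are the acidic amino acids.
Of the listed options, only glutamate belongs to this group.

glutamate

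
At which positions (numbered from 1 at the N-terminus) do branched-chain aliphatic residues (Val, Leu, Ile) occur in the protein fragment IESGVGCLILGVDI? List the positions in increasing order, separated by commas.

Matching residues: I1, V5, L8, I9, L10, V12, I14.

1, 5, 8, 9, 10, 12, 14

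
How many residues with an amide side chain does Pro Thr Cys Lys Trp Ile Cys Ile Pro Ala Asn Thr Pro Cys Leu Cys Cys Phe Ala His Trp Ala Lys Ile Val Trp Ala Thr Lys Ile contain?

Only N (asparagine) and Q (glutamine) carry a side-chain carboxamide.
Matching residues: Asn11.

1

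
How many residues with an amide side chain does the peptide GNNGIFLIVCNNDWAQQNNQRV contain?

Asparagine (N) and glutamine (Q) have uncharged amide side chains.
Matching residues: N2, N3, N11, N12, Q16, Q17, N18, N19, Q20.

9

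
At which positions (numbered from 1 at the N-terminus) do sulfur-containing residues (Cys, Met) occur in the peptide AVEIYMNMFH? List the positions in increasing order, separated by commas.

6, 8

Matching residues: M6, M8.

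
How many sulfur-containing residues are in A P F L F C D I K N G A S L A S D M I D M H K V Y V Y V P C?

4

Only Cys (C) and Met (M) have a sulfur atom in the side chain.
Matching residues: C6, M18, M21, C30.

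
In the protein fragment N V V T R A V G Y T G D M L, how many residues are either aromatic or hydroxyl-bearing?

3

Aromatic: F, W, Y. Hydroxyl-bearing: S, T, Y.
Aromatic residues here: Y9 (1).
Hydroxyl-bearing residues here: T4, Y9, T10 (3).
Y is in both groups, so the 1 Y residue must not be double-counted.
Total = 1 + 3 − 1 = 3.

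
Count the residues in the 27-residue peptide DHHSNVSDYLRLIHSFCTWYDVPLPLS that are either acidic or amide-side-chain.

4

Acidic: D, E. Amide-side-chain: N, Q.
Acidic residues here: D1, D8, D21 (3).
Amide-side-chain residues here: N5 (1).
The two groups share no amino acid, so total = 3 + 1 = 4.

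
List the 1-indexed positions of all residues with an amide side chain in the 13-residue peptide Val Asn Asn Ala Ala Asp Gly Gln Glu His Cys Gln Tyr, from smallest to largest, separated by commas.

Asparagine (N) and glutamine (Q) have uncharged amide side chains.
Matching residues: Asn2, Asn3, Gln8, Gln12.

2, 3, 8, 12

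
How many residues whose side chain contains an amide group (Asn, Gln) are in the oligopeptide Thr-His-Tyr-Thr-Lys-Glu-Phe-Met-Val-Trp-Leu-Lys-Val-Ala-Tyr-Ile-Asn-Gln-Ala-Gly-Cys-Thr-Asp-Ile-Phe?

2

Matching residues: Asn17, Gln18.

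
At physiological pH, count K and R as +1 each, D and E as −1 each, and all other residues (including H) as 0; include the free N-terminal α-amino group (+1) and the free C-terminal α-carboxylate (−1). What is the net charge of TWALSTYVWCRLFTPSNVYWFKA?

+2

Positive (K, R): R11, K22 → +2.
Negative (D, E): none → −0.
The N-terminus (+1) and C-terminus (−1) cancel.
Net charge = (+2) + (−0) = +2.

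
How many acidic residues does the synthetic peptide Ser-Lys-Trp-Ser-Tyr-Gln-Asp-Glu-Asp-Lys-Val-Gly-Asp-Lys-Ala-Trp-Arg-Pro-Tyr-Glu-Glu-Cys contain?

6

Aspartate (D) and glutamate (E) have carboxylic-acid side chains and are the acidic amino acids.
Matching residues: Asp7, Glu8, Asp9, Asp13, Glu20, Glu21.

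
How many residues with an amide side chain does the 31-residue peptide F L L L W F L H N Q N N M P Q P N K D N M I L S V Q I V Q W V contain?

9

The amide-side-chain residues are Asn (N) and Gln (Q).
Matching residues: N9, Q10, N11, N12, Q15, N17, N20, Q26, Q29.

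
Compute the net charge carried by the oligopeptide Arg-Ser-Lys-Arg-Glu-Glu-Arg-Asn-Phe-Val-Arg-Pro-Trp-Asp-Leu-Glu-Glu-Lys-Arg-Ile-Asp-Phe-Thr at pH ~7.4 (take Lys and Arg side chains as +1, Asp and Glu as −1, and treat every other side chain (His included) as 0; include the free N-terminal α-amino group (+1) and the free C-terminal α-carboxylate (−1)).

+1

Positive (K, R): Arg1, Lys3, Arg4, Arg7, Arg11, Lys18, Arg19 → +7.
Negative (D, E): Glu5, Glu6, Asp14, Glu16, Glu17, Asp21 → −6.
The N-terminus (+1) and C-terminus (−1) cancel.
Net charge = (+7) + (−6) = +1.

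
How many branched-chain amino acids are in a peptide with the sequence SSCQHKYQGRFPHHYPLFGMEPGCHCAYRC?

The BCAAs are Val, Leu, and Ile — aliphatic side chains with a branch point.
Matching residues: L17.

1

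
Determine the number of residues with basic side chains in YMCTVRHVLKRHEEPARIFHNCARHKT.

10

The basic amino acids are Lys (K), Arg (R), and His (H).
Matching residues: R6, H7, K10, R11, H12, R17, H20, R24, H25, K26.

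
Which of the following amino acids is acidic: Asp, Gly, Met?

Only D (aspartate) and E (glutamate) carry a side-chain carboxylic acid.
Of the listed options, only Asp belongs to this group.

Asp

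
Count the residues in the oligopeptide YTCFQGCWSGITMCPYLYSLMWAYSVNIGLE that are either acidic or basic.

Acidic: D, E. Basic: H, K, R.
Acidic residues here: E31 (1).
Basic residues here: none (0).
The two groups share no amino acid, so total = 1 + 0 = 1.

1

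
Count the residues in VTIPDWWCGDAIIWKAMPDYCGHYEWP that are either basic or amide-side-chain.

2

Basic: H, K, R. Amide-side-chain: N, Q.
Basic residues here: K15, H23 (2).
Amide-side-chain residues here: none (0).
The two groups share no amino acid, so total = 2 + 0 = 2.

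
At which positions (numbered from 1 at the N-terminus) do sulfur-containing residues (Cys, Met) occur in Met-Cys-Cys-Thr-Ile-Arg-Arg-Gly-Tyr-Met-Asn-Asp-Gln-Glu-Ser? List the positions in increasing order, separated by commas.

1, 2, 3, 10

Matching residues: Met1, Cys2, Cys3, Met10.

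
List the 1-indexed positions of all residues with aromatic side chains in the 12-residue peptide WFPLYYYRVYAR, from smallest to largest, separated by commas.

The aromatic amino acids are Phe (F, benzyl), Trp (W, indole), and Tyr (Y, phenol).
Matching residues: W1, F2, Y5, Y6, Y7, Y10.

1, 2, 5, 6, 7, 10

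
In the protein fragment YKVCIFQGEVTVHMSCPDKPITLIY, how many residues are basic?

K, R, and H are the three residues with basic side chains (ε-amine, guanidinium, and imidazole respectively).
Matching residues: K2, H13, K19.

3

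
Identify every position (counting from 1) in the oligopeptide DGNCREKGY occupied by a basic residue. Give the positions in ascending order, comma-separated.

5, 7

Lysine (K), arginine (R), and histidine (H) have basic, nitrogen-containing side chains.
Matching residues: R5, K7.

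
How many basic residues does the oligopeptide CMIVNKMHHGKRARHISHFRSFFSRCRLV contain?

11

Lysine (K), arginine (R), and histidine (H) have basic, nitrogen-containing side chains.
Matching residues: K6, H8, H9, K11, R12, R14, H15, H18, R20, R25, R27.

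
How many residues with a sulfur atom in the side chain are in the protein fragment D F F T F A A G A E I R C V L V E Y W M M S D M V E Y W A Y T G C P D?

5

Only Cys (C) and Met (M) have a sulfur atom in the side chain.
Matching residues: C13, M20, M21, M24, C33.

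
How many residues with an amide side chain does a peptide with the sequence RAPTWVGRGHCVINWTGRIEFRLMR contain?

Asparagine (N) and glutamine (Q) have uncharged amide side chains.
Matching residues: N14.

1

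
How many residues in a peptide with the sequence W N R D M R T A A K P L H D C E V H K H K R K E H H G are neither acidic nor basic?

Acidic: D, E. Basic: K, R, H. All other residues are neither.
Matching residues: W1, N2, M5, T7, A8, A9, P11, L12, C15, V17, G27.

11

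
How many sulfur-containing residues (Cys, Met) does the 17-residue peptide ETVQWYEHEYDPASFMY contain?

1

Matching residues: M16.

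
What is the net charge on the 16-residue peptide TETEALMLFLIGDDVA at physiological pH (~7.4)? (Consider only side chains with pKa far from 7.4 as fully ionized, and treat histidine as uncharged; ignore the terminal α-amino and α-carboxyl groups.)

-4

The side chains ionized at physiological pH are Lys/Arg (+1) and Asp/Glu (−1); with His treated as neutral, nothing else contributes.
Positive (K, R): none → +0.
Negative (D, E): E2, E4, D13, D14 → −4.
Net charge = (+0) + (−4) = −4.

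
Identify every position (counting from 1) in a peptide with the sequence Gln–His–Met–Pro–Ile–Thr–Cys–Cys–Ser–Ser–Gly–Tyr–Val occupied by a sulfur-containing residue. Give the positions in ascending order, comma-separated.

Only Cys (C) and Met (M) have a sulfur atom in the side chain.
Matching residues: Met3, Cys7, Cys8.

3, 7, 8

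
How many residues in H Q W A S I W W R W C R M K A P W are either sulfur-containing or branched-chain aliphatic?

3

Sulfur-containing: C, M. Branched-chain aliphatic: I, L, V.
Sulfur-containing residues here: C11, M13 (2).
Branched-chain aliphatic residues here: I6 (1).
The two groups share no amino acid, so total = 2 + 1 = 3.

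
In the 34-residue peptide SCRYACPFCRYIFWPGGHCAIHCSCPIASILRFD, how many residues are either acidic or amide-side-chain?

1

Acidic: D, E. Amide-side-chain: N, Q.
Acidic residues here: D34 (1).
Amide-side-chain residues here: none (0).
The two groups share no amino acid, so total = 1 + 0 = 1.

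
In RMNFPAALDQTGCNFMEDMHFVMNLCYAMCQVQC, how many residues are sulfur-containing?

9

Only Cys (C) and Met (M) have a sulfur atom in the side chain.
Matching residues: M2, C13, M16, M19, M23, C26, M29, C30, C34.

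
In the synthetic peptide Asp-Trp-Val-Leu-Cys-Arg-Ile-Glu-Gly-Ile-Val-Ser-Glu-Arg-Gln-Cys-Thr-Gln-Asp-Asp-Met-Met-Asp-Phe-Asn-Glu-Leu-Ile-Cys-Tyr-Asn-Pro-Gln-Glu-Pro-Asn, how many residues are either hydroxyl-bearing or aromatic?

Hydroxyl-bearing: S, T, Y. Aromatic: F, W, Y.
Hydroxyl-bearing residues here: Ser12, Thr17, Tyr30 (3).
Aromatic residues here: Trp2, Phe24, Tyr30 (3).
Y is in both groups, so the 1 Y residue must not be double-counted.
Total = 3 + 3 − 1 = 5.

5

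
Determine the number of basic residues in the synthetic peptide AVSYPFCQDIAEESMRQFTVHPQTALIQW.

2

K, R, and H are the three residues with basic side chains (ε-amine, guanidinium, and imidazole respectively).
Matching residues: R16, H21.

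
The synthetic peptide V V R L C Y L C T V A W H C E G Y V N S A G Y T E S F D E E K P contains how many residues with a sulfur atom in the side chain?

3

Only Cys (C) and Met (M) have a sulfur atom in the side chain.
Matching residues: C5, C8, C14.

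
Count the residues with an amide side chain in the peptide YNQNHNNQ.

Asparagine (N) and glutamine (Q) have uncharged amide side chains.
Matching residues: N2, Q3, N4, N6, N7, Q8.

6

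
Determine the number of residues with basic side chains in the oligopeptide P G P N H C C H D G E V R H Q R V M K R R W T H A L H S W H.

Lysine (K), arginine (R), and histidine (H) have basic, nitrogen-containing side chains.
Matching residues: H5, H8, R13, H14, R16, K19, R20, R21, H24, H27, H30.

11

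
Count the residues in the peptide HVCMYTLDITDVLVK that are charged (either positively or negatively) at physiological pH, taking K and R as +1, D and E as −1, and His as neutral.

3

Charged side chains at pH ~7.4: K, R (positive); D, E (negative).
Matching residues: D8, D11, K15.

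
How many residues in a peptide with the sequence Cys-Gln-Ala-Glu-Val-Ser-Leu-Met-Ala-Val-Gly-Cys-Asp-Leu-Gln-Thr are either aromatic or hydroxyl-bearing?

Aromatic: F, W, Y. Hydroxyl-bearing: S, T, Y.
Aromatic residues here: none (0).
Hydroxyl-bearing residues here: Ser6, Thr16 (2).
(Y belongs to both groups, but none appear in this sequence.) Total = 0 + 2 = 2.

2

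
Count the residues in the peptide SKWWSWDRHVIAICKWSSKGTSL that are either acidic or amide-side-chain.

1

Acidic: D, E. Amide-side-chain: N, Q.
Acidic residues here: D7 (1).
Amide-side-chain residues here: none (0).
The two groups share no amino acid, so total = 1 + 0 = 1.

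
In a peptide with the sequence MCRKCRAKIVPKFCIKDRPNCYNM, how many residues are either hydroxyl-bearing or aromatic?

2

Hydroxyl-bearing: S, T, Y. Aromatic: F, W, Y.
Hydroxyl-bearing residues here: Y22 (1).
Aromatic residues here: F13, Y22 (2).
Y is in both groups, so the 1 Y residue must not be double-counted.
Total = 1 + 2 − 1 = 2.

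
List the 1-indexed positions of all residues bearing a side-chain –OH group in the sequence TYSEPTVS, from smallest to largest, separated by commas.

1, 2, 3, 6, 8

S, T, and Y are the three residues with a side-chain hydroxyl.
Matching residues: T1, Y2, S3, T6, S8.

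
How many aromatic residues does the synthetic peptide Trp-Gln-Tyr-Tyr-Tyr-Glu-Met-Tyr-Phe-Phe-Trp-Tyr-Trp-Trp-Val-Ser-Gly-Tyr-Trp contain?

13

The aromatic amino acids are Phe (F, benzyl), Trp (W, indole), and Tyr (Y, phenol).
Matching residues: Trp1, Tyr3, Tyr4, Tyr5, Tyr8, Phe9, Phe10, Trp11, Tyr12, Trp13, Trp14, Tyr18, Trp19.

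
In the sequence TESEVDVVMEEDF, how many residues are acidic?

6

Only D (aspartate) and E (glutamate) carry a side-chain carboxylic acid.
Matching residues: E2, E4, D6, E10, E11, D12.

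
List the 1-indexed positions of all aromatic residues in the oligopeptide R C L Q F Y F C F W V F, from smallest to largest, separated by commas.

5, 6, 7, 9, 10, 12

Phenylalanine (F), tryptophan (W), and tyrosine (Y) have aromatic ring side chains.
Matching residues: F5, Y6, F7, F9, W10, F12.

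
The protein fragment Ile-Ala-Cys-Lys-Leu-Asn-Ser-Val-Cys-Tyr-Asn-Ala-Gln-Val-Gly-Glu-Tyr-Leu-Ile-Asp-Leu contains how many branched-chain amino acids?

7

Valine (V), leucine (L), and isoleucine (I) are the branched-chain amino acids.
Matching residues: Ile1, Leu5, Val8, Val14, Leu18, Ile19, Leu21.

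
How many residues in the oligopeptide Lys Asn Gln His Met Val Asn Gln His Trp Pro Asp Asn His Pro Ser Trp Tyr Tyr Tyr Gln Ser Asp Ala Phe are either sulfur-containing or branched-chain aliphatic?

Sulfur-containing: C, M. Branched-chain aliphatic: I, L, V.
Sulfur-containing residues here: Met5 (1).
Branched-chain aliphatic residues here: Val6 (1).
The two groups share no amino acid, so total = 1 + 1 = 2.

2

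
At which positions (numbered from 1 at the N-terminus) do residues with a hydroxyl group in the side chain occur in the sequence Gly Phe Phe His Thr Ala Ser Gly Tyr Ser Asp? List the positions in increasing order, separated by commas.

5, 7, 9, 10

The –OH-bearing residues are Ser, Thr (aliphatic alcohols), and Tyr (phenol).
Matching residues: Thr5, Ser7, Tyr9, Ser10.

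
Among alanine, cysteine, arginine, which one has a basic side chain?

Lysine (K), arginine (R), and histidine (H) have basic, nitrogen-containing side chains.
Of the listed options, only arginine belongs to this group.

arginine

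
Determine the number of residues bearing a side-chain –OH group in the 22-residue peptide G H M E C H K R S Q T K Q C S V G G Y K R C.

S, T, and Y are the three residues with a side-chain hydroxyl.
Matching residues: S9, T11, S15, Y19.

4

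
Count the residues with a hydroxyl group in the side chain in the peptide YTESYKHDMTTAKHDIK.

6

S, T, and Y are the three residues with a side-chain hydroxyl.
Matching residues: Y1, T2, S4, Y5, T10, T11.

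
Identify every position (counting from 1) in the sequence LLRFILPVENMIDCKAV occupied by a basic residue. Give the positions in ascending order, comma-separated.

K, R, and H are the three residues with basic side chains (ε-amine, guanidinium, and imidazole respectively).
Matching residues: R3, K15.

3, 15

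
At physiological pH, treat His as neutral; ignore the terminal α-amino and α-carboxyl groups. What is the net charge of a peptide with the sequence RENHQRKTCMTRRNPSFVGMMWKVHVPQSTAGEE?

Near pH 7.4, K and R contribute +1 each, D and E contribute −1 each, and every other side chain (His included, as stated) is uncharged.
Positive (K, R): R1, R6, K7, R12, R13, K23 → +6.
Negative (D, E): E2, E33, E34 → −3.
Net charge = (+6) + (−3) = +3.

+3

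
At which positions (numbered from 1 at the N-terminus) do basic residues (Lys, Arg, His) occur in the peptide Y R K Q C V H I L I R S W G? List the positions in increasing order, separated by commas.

2, 3, 7, 11

Matching residues: R2, K3, H7, R11.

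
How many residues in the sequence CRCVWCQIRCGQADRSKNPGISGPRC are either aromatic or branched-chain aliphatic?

4

Aromatic: F, W, Y. Branched-chain aliphatic: I, L, V.
Aromatic residues here: W5 (1).
Branched-chain aliphatic residues here: V4, I8, I21 (3).
The two groups share no amino acid, so total = 1 + 3 = 4.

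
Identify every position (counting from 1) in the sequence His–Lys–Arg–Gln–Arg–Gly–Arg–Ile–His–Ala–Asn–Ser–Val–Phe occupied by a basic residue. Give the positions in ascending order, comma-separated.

The basic amino acids are Lys (K), Arg (R), and His (H).
Matching residues: His1, Lys2, Arg3, Arg5, Arg7, His9.

1, 2, 3, 5, 7, 9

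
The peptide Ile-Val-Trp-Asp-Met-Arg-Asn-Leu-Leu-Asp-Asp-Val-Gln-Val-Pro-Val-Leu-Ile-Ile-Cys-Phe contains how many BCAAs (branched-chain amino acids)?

V, L, and I make up the branched-chain aliphatic group.
Matching residues: Ile1, Val2, Leu8, Leu9, Val12, Val14, Val16, Leu17, Ile18, Ile19.

10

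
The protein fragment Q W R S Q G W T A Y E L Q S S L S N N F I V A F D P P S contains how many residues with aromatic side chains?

5

F, W, and Y each carry an aromatic ring on the side chain.
Matching residues: W2, W7, Y10, F20, F24.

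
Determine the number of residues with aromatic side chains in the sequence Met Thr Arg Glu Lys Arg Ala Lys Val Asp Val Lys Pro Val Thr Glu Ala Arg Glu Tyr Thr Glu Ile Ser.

The aromatic amino acids are Phe (F, benzyl), Trp (W, indole), and Tyr (Y, phenol).
Matching residues: Tyr20.

1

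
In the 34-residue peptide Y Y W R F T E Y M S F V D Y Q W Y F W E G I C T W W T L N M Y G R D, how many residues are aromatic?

14

The aromatic amino acids are Phe (F, benzyl), Trp (W, indole), and Tyr (Y, phenol).
Matching residues: Y1, Y2, W3, F5, Y8, F11, Y14, W16, Y17, F18, W19, W25, W26, Y31.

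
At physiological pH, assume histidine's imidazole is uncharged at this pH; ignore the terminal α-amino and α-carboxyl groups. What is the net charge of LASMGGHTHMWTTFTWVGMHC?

At pH ~7.4 the Lys and Arg side chains are protonated (+1), the Asp and Glu side chains are deprotonated (−1), and with His taken as neutral all other side chains carry no charge.
Positive (K, R): none → +0.
Negative (D, E): none → −0.
Net charge = (+0) + (−0) = 0.

0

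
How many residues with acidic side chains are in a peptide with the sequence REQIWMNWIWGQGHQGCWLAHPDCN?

Only D (aspartate) and E (glutamate) carry a side-chain carboxylic acid.
Matching residues: E2, D23.

2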